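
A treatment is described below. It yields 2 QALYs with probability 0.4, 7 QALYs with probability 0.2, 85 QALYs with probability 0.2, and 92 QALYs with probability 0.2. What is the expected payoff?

EV = 0.4 × 2 + 0.2 × 7 + 0.2 × 85 + 0.2 × 92 = 0.8 + 1.4 + 17 + 18.4 = 37.6

37.6 QALYs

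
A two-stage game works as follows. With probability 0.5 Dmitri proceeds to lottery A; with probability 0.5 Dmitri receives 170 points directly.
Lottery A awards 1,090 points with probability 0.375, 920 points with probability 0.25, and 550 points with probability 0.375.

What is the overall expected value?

507.5 points

EV(A) = 0.375 × 1090 + 0.25 × 920 + 0.375 × 550 = 408.75 + 230 + 206.25 = 845
Branch B: 170 (certain)
Overall = 0.5 × 845 + 0.5 × 170 = 422.5 + 85 = 507.5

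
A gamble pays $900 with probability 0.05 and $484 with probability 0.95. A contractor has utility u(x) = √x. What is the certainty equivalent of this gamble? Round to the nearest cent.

$501.76

E[u] = 0.05·√900 + 0.95·√484 = 0.05·30 + 0.95·22 = 22.4
CE = (22.4)² = 501.76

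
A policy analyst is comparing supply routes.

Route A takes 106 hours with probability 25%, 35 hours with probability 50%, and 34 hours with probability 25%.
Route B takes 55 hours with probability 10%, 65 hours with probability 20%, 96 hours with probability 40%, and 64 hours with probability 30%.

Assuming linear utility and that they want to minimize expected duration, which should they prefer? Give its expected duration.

Route A (52.5 hours)

Route A = 0.25 × 106 + 0.5 × 35 + 0.25 × 34 = 26.5 + 17.5 + 8.5 = 52.5
Route B = 0.1 × 55 + 0.2 × 65 + 0.4 × 96 + 0.3 × 64 = 5.5 + 13 + 38.4 + 19.2 = 76.1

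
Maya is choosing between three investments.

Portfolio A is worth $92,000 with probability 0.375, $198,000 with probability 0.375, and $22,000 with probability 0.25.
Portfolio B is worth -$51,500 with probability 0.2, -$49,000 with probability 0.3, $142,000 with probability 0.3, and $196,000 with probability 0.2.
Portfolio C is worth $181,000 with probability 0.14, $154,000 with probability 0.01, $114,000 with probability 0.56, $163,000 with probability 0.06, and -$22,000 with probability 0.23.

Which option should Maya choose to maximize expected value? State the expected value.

Portfolio A ($114,250)

Portfolio A = 0.375 × 92000 + 0.375 × 198000 + 0.25 × 22000 = 34500 + 74250 + 5500 = 114250
Portfolio B = 0.2 × (-51500) + 0.3 × (-49000) + 0.3 × 142000 + 0.2 × 196000 = -10300 − 14700 + 42600 + 39200 = 56800
Portfolio C = 0.14 × 181000 + 0.01 × 154000 + 0.56 × 114000 + 0.06 × 163000 + 0.23 × (-22000) = 25340 + 1540 + 63840 + 9780 − 5060 = 95440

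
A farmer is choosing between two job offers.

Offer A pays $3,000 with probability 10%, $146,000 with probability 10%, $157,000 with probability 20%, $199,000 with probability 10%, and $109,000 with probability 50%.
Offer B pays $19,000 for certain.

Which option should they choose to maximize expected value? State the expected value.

Offer A ($120,700)

Offer A = 0.1 × 3000 + 0.1 × 146000 + 0.2 × 157000 + 0.1 × 199000 + 0.5 × 109000 = 300 + 14600 + 31400 + 19900 + 54500 = 120700
Offer B: 19000 (certain)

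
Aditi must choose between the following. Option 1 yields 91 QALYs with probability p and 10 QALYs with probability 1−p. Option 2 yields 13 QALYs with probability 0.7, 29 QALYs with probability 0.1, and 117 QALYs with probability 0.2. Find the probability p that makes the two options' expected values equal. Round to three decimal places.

p = 0.314

EV(Option 2) = 0.7 × 13 + 0.1 × 29 + 0.2 × 117 = 9.1 + 2.9 + 23.4 = 35.4
p·91 + (1−p)·10 = 35.4
81p + 10 = 35.4
p = (35.4 − 10) / 81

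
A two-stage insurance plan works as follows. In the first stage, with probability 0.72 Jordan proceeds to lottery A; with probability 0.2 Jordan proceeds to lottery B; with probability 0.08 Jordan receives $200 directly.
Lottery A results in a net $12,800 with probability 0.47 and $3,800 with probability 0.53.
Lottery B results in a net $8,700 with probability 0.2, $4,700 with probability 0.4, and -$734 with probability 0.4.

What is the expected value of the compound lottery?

$6,462.88

EV(A) = 0.47 × 12800 + 0.53 × 3800 = 6016 + 2014 = 8030
EV(B) = 0.2 × 8700 + 0.4 × 4700 + 0.4 × (-734) = 1740 + 1880 − 293.6 = 3326.4
Branch C: 200 (certain)
Overall = 0.72 × 8030 + 0.2 × 3326.4 + 0.08 × 200 = 5781.6 + 665.28 + 16 = 6462.88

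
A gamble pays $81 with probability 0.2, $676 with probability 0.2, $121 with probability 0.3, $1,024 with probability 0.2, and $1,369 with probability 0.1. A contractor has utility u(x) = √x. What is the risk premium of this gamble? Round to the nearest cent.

$113.24

E[u] = 0.2·√81 + 0.2·√676 + 0.3·√121 + 0.2·√1024 + 0.1·√1369 = 0.2·9 + 0.2·26 + 0.3·11 + 0.2·32 + 0.1·37 = 20.4
CE = (20.4)² = 416.16
Risk premium = EV − CE = 529.4 − 416.16 = 113.24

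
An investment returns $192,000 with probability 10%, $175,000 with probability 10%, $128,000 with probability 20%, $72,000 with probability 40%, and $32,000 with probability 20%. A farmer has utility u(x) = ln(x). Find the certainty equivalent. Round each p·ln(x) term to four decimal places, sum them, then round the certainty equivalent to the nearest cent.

$82,809.66

E[u] = 0.1·ln(192000) + 0.1·ln(175000) + 0.2·ln(128000) + 0.4·ln(72000) + 0.2·ln(32000) = 1.2165 + 1.2073 + 2.3520 + 4.4738 + 2.0747 = 11.3243
CE = e^11.3243 ≈ 82809.66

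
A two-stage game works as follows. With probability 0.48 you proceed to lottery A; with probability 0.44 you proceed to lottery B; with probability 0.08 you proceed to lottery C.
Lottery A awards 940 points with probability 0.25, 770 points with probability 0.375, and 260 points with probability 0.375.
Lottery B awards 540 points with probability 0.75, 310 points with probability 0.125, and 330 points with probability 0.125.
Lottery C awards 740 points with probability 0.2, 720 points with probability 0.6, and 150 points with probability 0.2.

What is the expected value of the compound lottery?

EV(A) = 0.25 × 940 + 0.375 × 770 + 0.375 × 260 = 235 + 288.75 + 97.5 = 621.25
EV(B) = 0.75 × 540 + 0.125 × 310 + 0.125 × 330 = 405 + 38.75 + 41.25 = 485
EV(C) = 0.2 × 740 + 0.6 × 720 + 0.2 × 150 = 148 + 432 + 30 = 610
Overall = 0.48 × 621.25 + 0.44 × 485 + 0.08 × 610 = 298.2 + 213.4 + 48.8 = 560.4

560.4 points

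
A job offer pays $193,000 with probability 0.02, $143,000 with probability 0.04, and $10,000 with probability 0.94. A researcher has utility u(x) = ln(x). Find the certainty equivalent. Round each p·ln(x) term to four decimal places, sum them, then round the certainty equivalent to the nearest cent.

E[u] = 0.02·ln(193000) + 0.04·ln(143000) + 0.94·ln(10000) = 0.2434 + 0.4748 + 8.6577 = 9.3759
CE = e^9.3759 ≈ 11800.53

$11,800.53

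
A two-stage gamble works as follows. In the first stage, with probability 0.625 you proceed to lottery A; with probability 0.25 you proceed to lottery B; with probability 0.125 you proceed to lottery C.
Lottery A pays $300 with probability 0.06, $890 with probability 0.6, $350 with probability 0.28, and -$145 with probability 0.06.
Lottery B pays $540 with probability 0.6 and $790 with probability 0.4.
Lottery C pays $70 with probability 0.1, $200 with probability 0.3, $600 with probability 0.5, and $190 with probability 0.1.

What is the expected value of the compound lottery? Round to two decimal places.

EV(A) = 0.06 × 300 + 0.6 × 890 + 0.28 × 350 + 0.06 × (-145) = 18 + 534 + 98 − 8.7 = 641.3
EV(B) = 0.6 × 540 + 0.4 × 790 = 324 + 316 = 640
EV(C) = 0.1 × 70 + 0.3 × 200 + 0.5 × 600 + 0.1 × 190 = 7 + 60 + 300 + 19 = 386
Overall = 0.625 × 641.3 + 0.25 × 640 + 0.125 × 386 = 400.8125 + 160 + 48.25 = 609.0625

$609.06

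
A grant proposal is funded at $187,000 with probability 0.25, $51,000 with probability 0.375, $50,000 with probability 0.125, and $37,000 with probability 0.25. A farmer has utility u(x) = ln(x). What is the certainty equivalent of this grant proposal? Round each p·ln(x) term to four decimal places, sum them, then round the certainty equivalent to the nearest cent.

E[u] = 0.25·ln(187000) + 0.375·ln(51000) + 0.125·ln(50000) + 0.25·ln(37000) = 3.0347 + 4.0648 + 1.3525 + 2.6297 = 11.0817
CE = e^11.0817 ≈ 64971.24

$64,971.24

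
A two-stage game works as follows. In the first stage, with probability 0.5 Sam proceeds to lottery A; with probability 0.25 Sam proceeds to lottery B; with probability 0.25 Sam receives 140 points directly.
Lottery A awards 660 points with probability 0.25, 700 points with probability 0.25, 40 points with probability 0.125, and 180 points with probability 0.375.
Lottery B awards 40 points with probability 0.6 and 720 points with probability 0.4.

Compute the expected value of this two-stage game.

EV(A) = 0.25 × 660 + 0.25 × 700 + 0.125 × 40 + 0.375 × 180 = 165 + 175 + 5 + 67.5 = 412.5
EV(B) = 0.6 × 40 + 0.4 × 720 = 24 + 288 = 312
Branch C: 140 (certain)
Overall = 0.5 × 412.5 + 0.25 × 312 + 0.25 × 140 = 206.25 + 78 + 35 = 319.25

319.25 points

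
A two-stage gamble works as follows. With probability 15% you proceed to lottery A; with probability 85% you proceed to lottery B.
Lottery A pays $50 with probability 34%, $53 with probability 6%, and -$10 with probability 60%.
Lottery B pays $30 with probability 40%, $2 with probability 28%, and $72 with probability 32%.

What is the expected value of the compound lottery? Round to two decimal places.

EV(A) = 0.34 × 50 + 0.06 × 53 + 0.6 × (-10) = 17 + 3.18 − 6 = 14.18
EV(B) = 0.4 × 30 + 0.28 × 2 + 0.32 × 72 = 12 + 0.56 + 23.04 = 35.6
Overall = 0.15 × 14.18 + 0.85 × 35.6 = 2.127 + 30.26 = 32.387

$32.39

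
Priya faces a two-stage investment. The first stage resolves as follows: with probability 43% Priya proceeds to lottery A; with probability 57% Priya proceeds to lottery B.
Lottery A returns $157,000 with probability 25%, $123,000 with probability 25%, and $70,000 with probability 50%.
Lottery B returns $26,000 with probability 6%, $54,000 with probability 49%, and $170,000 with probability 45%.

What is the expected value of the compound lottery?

EV(A) = 0.25 × 157000 + 0.25 × 123000 + 0.5 × 70000 = 39250 + 30750 + 35000 = 105000
EV(B) = 0.06 × 26000 + 0.49 × 54000 + 0.45 × 170000 = 1560 + 26460 + 76500 = 104520
Overall = 0.43 × 105000 + 0.57 × 104520 = 45150 + 59576.4 = 104726.4

$104,726.40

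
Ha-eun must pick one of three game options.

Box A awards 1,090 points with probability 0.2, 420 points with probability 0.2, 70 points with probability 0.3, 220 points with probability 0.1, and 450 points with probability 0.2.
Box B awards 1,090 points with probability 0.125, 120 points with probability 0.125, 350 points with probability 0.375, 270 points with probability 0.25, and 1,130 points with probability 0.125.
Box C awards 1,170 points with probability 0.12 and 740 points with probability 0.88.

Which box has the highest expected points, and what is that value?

Box C (791.6 points)

Box A = 0.2 × 1090 + 0.2 × 420 + 0.3 × 70 + 0.1 × 220 + 0.2 × 450 = 218 + 84 + 21 + 22 + 90 = 435
Box B = 0.125 × 1090 + 0.125 × 120 + 0.375 × 350 + 0.25 × 270 + 0.125 × 1130 = 136.25 + 15 + 131.25 + 67.5 + 141.25 = 491.25
Box C = 0.12 × 1170 + 0.88 × 740 = 140.4 + 651.2 = 791.6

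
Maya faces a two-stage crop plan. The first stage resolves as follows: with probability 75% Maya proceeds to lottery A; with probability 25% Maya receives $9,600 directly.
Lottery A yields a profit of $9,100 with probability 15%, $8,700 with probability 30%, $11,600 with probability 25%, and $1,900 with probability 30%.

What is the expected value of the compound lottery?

EV(A) = 0.15 × 9100 + 0.3 × 8700 + 0.25 × 11600 + 0.3 × 1900 = 1365 + 2610 + 2900 + 570 = 7445
Branch B: 9600 (certain)
Overall = 0.75 × 7445 + 0.25 × 9600 = 5583.75 + 2400 = 7983.75

$7,983.75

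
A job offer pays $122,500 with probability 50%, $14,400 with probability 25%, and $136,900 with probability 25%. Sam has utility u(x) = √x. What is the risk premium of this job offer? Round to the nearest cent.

E[u] = 0.5·√122500 + 0.25·√14400 + 0.25·√136900 = 0.5·350 + 0.25·120 + 0.25·370 = 297.5
CE = (297.5)² = 88506.25
Risk premium = EV − CE = 99075 − 88506.25 = 10568.75

$10,568.75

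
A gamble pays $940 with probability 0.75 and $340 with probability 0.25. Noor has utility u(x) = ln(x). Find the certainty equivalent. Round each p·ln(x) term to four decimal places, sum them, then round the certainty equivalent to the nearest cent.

$728.95

E[u] = 0.75·ln(940) + 0.25·ln(340) = 5.1344 + 1.4572 = 6.5916
CE = e^6.5916 ≈ 728.95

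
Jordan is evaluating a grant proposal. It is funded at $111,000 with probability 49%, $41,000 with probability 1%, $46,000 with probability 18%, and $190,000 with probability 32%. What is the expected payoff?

$123,880

EV = 0.49 × 111000 + 0.01 × 41000 + 0.18 × 46000 + 0.32 × 190000 = 54390 + 410 + 8280 + 60800 = 123880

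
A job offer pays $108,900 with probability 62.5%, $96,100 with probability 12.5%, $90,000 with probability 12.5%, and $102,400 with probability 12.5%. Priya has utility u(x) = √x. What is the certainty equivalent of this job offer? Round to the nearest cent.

$104,006.25

E[u] = 0.625·√108900 + 0.125·√96100 + 0.125·√90000 + 0.125·√102400 = 0.625·330 + 0.125·310 + 0.125·300 + 0.125·320 = 322.5
CE = (322.5)² = 104006.25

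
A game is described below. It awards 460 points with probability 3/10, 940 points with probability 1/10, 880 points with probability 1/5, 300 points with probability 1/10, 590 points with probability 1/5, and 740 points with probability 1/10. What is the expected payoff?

630 points

EV = 3/10 × 460 + 1/10 × 940 + 1/5 × 880 + 1/10 × 300 + 1/5 × 590 + 1/10 × 740 = 138 + 94 + 176 + 30 + 118 + 74 = 630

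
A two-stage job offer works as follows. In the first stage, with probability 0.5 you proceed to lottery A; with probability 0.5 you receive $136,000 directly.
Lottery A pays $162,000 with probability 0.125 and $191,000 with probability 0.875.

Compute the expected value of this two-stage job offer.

EV(A) = 0.125 × 162000 + 0.875 × 191000 = 20250 + 167125 = 187375
Branch B: 136000 (certain)
Overall = 0.5 × 187375 + 0.5 × 136000 = 93687.5 + 68000 = 161687.5

$161,687.50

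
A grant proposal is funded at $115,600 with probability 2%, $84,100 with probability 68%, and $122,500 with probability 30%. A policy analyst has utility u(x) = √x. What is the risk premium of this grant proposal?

$769

E[u] = 0.02·√115600 + 0.68·√84100 + 0.3·√122500 = 0.02·340 + 0.68·290 + 0.3·350 = 309
CE = (309)² = 95481
Risk premium = EV − CE = 96250 − 95481 = 769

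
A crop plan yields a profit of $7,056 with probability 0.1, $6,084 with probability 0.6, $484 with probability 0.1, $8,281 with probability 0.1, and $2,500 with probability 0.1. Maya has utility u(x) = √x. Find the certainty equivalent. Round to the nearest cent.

$5,112.25

E[u] = 0.1·√7056 + 0.6·√6084 + 0.1·√484 + 0.1·√8281 + 0.1·√2500 = 0.1·84 + 0.6·78 + 0.1·22 + 0.1·91 + 0.1·50 = 71.5
CE = (71.5)² = 5112.25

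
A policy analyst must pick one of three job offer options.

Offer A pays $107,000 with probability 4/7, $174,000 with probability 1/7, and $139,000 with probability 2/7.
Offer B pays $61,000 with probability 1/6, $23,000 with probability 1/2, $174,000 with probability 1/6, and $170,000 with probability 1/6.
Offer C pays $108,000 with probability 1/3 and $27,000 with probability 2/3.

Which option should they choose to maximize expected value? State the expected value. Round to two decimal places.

Offer A ($125,714.29)

Offer A = 4/7 × 107000 + 1/7 × 174000 + 2/7 × 139000 = 61142.8571 + 24857.1429 + 39714.2857 = 125714.2857
Offer B = 1/6 × 61000 + 1/2 × 23000 + 1/6 × 174000 + 1/6 × 170000 = 10166.6667 + 11500 + 29000 + 28333.3333 = 79000
Offer C = 1/3 × 108000 + 2/3 × 27000 = 36000 + 18000 = 54000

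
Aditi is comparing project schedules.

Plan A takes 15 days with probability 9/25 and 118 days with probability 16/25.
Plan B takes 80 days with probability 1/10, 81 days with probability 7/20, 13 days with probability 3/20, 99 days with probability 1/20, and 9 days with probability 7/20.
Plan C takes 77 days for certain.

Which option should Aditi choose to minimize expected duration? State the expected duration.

Plan A = 9/25 × 15 + 16/25 × 118 = 5.4 + 75.52 = 80.92
Plan B = 1/10 × 80 + 7/20 × 81 + 3/20 × 13 + 1/20 × 99 + 7/20 × 9 = 8 + 28.35 + 1.95 + 4.95 + 3.15 = 46.4
Plan C: 77 (certain)

Plan B (46.4 days)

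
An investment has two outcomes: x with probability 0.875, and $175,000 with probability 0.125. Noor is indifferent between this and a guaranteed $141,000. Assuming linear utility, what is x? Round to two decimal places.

0.875·x + 0.125·175000 = 141000
0.875·x = 141000 − 21875 = 119125
x = 119125 / 0.875 = 136142.8571

x = $136,142.86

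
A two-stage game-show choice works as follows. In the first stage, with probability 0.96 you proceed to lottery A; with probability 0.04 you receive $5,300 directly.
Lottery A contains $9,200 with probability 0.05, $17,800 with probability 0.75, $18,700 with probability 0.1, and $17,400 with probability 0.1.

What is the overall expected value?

$16,935.20

EV(A) = 0.05 × 9200 + 0.75 × 17800 + 0.1 × 18700 + 0.1 × 17400 = 460 + 13350 + 1870 + 1740 = 17420
Branch B: 5300 (certain)
Overall = 0.96 × 17420 + 0.04 × 5300 = 16723.2 + 212 = 16935.2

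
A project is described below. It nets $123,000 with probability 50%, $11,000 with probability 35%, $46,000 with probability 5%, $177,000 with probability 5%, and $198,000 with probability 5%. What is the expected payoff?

EV = 0.5 × 123000 + 0.35 × 11000 + 0.05 × 46000 + 0.05 × 177000 + 0.05 × 198000 = 61500 + 3850 + 2300 + 8850 + 9900 = 86400

$86,400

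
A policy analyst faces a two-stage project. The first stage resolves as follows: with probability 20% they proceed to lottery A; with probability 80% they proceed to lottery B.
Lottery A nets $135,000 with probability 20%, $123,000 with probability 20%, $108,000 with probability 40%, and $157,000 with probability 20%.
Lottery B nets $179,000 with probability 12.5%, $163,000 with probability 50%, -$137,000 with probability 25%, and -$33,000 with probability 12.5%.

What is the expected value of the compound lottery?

EV(A) = 0.2 × 135000 + 0.2 × 123000 + 0.4 × 108000 + 0.2 × 157000 = 27000 + 24600 + 43200 + 31400 = 126200
EV(B) = 0.125 × 179000 + 0.5 × 163000 + 0.25 × (-137000) + 0.125 × (-33000) = 22375 + 81500 − 34250 − 4125 = 65500
Overall = 0.2 × 126200 + 0.8 × 65500 = 25240 + 52400 = 77640

$77,640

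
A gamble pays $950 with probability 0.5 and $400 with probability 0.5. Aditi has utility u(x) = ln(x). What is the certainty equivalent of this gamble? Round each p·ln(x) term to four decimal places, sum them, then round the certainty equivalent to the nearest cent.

E[u] = 0.5·ln(950) + 0.5·ln(400) = 3.4282 + 2.9957 = 6.4239
CE = e^6.4239 ≈ 616.40

$616.40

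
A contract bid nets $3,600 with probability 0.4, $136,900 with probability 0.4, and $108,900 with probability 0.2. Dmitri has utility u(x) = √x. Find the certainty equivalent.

E[u] = 0.4·√3600 + 0.4·√136900 + 0.2·√108900 = 0.4·60 + 0.4·370 + 0.2·330 = 238
CE = (238)² = 56644

$56,644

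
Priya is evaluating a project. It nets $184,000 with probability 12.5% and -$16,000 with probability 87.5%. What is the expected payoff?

EV = 0.125 × 184000 + 0.875 × (-16000) = 23000 − 14000 = 9000

$9,000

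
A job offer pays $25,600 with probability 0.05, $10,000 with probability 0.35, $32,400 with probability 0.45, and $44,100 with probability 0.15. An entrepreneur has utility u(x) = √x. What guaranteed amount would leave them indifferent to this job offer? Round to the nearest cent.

$24,180.25

E[u] = 0.05·√25600 + 0.35·√10000 + 0.45·√32400 + 0.15·√44100 = 0.05·160 + 0.35·100 + 0.45·180 + 0.15·210 = 155.5
CE = (155.5)² = 24180.25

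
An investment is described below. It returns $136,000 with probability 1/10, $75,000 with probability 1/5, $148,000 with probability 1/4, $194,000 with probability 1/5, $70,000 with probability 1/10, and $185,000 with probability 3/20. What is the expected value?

$139,150

EV = 1/10 × 136000 + 1/5 × 75000 + 1/4 × 148000 + 1/5 × 194000 + 1/10 × 70000 + 3/20 × 185000 = 13600 + 15000 + 37000 + 38800 + 7000 + 27750 = 139150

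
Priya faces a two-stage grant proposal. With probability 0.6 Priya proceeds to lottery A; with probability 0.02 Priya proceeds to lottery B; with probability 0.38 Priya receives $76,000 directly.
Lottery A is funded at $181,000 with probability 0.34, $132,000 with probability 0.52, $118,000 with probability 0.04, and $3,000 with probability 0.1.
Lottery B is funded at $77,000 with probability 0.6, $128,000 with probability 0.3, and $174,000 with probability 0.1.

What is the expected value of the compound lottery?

$112,040

EV(A) = 0.34 × 181000 + 0.52 × 132000 + 0.04 × 118000 + 0.1 × 3000 = 61540 + 68640 + 4720 + 300 = 135200
EV(B) = 0.6 × 77000 + 0.3 × 128000 + 0.1 × 174000 = 46200 + 38400 + 17400 = 102000
Branch C: 76000 (certain)
Overall = 0.6 × 135200 + 0.02 × 102000 + 0.38 × 76000 = 81120 + 2040 + 28880 = 112040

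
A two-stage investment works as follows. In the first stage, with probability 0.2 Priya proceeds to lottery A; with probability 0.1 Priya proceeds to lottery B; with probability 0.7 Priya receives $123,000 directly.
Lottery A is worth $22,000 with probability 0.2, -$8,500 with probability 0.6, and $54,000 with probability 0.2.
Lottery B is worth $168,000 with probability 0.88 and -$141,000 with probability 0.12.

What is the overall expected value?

EV(A) = 0.2 × 22000 + 0.6 × (-8500) + 0.2 × 54000 = 4400 − 5100 + 10800 = 10100
EV(B) = 0.88 × 168000 + 0.12 × (-141000) = 147840 − 16920 = 130920
Branch C: 123000 (certain)
Overall = 0.2 × 10100 + 0.1 × 130920 + 0.7 × 123000 = 2020 + 13092 + 86100 = 101212

$101,212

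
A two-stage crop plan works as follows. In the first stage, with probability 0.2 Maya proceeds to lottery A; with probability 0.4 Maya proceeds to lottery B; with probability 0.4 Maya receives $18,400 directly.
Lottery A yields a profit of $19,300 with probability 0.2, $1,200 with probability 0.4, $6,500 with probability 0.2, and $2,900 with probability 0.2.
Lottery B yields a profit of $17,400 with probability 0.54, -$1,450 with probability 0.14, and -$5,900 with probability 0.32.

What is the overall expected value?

EV(A) = 0.2 × 19300 + 0.4 × 1200 + 0.2 × 6500 + 0.2 × 2900 = 3860 + 480 + 1300 + 580 = 6220
EV(B) = 0.54 × 17400 + 0.14 × (-1450) + 0.32 × (-5900) = 9396 − 203 − 1888 = 7305
Branch C: 18400 (certain)
Overall = 0.2 × 6220 + 0.4 × 7305 + 0.4 × 18400 = 1244 + 2922 + 7360 = 11526

$11,526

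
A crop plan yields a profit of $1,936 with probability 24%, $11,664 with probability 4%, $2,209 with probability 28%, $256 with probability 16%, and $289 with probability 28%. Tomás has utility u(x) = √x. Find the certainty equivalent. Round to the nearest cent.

E[u] = 0.24·√1936 + 0.04·√11664 + 0.28·√2209 + 0.16·√256 + 0.28·√289 = 0.24·44 + 0.04·108 + 0.28·47 + 0.16·16 + 0.28·17 = 35.36
CE = (35.36)² = 1250.3296

$1,250.33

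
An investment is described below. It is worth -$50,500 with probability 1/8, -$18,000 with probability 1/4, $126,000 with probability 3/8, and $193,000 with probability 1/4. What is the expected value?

$84,687.50

EV = 1/8 × (-50500) + 1/4 × (-18000) + 3/8 × 126000 + 1/4 × 193000 = -6312.5 − 4500 + 47250 + 48250 = 84687.5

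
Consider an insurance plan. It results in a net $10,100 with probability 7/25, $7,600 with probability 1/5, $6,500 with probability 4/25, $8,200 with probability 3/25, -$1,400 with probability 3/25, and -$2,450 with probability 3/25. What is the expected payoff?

EV = 7/25 × 10100 + 1/5 × 7600 + 4/25 × 6500 + 3/25 × 8200 + 3/25 × (-1400) + 3/25 × (-2450) = 2828 + 1520 + 1040 + 984 − 168 − 294 = 5910

$5,910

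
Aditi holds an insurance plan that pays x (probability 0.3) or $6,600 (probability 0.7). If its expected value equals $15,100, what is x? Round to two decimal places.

0.3·x + 0.7·6600 = 15100
0.3·x = 15100 − 4620 = 10480
x = 10480 / 0.3 = 34933.3333

x = $34,933.33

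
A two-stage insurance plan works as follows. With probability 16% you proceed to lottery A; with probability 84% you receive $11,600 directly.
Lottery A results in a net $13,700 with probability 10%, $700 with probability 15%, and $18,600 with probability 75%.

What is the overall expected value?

$12,212

EV(A) = 0.1 × 13700 + 0.15 × 700 + 0.75 × 18600 = 1370 + 105 + 13950 = 15425
Branch B: 11600 (certain)
Overall = 0.16 × 15425 + 0.84 × 11600 = 2468 + 9744 = 12212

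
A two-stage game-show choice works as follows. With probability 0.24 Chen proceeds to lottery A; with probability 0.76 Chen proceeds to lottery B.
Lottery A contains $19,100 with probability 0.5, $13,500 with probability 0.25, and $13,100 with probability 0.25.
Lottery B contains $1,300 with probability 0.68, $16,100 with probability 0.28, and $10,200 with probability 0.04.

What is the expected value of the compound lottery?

$8,296

EV(A) = 0.5 × 19100 + 0.25 × 13500 + 0.25 × 13100 = 9550 + 3375 + 3275 = 16200
EV(B) = 0.68 × 1300 + 0.28 × 16100 + 0.04 × 10200 = 884 + 4508 + 408 = 5800
Overall = 0.24 × 16200 + 0.76 × 5800 = 3888 + 4408 = 8296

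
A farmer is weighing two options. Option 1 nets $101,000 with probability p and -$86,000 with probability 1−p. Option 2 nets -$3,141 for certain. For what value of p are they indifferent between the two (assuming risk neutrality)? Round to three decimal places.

p = 0.443

p·101000 + (1−p)·(-86000) = -3141
187000p − 86000 = -3141
p = (-3141 + 86000) / 187000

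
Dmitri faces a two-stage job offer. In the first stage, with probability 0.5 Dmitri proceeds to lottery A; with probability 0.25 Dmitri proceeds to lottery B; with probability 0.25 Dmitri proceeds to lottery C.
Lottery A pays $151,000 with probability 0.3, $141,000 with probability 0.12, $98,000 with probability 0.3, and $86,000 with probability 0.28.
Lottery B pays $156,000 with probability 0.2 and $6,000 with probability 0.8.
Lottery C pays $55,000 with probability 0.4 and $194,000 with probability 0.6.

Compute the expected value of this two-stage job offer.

EV(A) = 0.3 × 151000 + 0.12 × 141000 + 0.3 × 98000 + 0.28 × 86000 = 45300 + 16920 + 29400 + 24080 = 115700
EV(B) = 0.2 × 156000 + 0.8 × 6000 = 31200 + 4800 = 36000
EV(C) = 0.4 × 55000 + 0.6 × 194000 = 22000 + 116400 = 138400
Overall = 0.5 × 115700 + 0.25 × 36000 + 0.25 × 138400 = 57850 + 9000 + 34600 = 101450

$101,450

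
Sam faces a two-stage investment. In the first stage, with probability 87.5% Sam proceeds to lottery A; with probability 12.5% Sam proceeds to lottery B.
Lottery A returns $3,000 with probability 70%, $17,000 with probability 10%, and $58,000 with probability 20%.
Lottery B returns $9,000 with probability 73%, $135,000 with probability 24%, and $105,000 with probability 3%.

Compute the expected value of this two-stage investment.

$18,740

EV(A) = 0.7 × 3000 + 0.1 × 17000 + 0.2 × 58000 = 2100 + 1700 + 11600 = 15400
EV(B) = 0.73 × 9000 + 0.24 × 135000 + 0.03 × 105000 = 6570 + 32400 + 3150 = 42120
Overall = 0.875 × 15400 + 0.125 × 42120 = 13475 + 5265 = 18740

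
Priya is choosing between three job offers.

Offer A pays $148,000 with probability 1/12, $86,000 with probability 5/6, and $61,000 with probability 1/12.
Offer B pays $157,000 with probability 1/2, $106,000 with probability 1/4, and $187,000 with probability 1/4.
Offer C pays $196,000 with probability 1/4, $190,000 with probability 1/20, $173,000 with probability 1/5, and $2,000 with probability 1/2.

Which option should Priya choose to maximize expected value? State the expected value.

Offer A = 1/12 × 148000 + 5/6 × 86000 + 1/12 × 61000 = 12333.3333 + 71666.6667 + 5083.3333 = 89083.3333
Offer B = 1/2 × 157000 + 1/4 × 106000 + 1/4 × 187000 = 78500 + 26500 + 46750 = 151750
Offer C = 1/4 × 196000 + 1/20 × 190000 + 1/5 × 173000 + 1/2 × 2000 = 49000 + 9500 + 34600 + 1000 = 94100

Offer B ($151,750)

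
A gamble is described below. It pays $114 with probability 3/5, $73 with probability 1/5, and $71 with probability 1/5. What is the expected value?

$97.20

EV = 3/5 × 114 + 1/5 × 73 + 1/5 × 71 = 68.4 + 14.6 + 14.2 = 97.2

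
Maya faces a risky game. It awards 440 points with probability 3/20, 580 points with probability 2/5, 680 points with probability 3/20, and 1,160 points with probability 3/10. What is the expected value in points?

EV = 3/20 × 440 + 2/5 × 580 + 3/20 × 680 + 3/10 × 1160 = 66 + 232 + 102 + 348 = 748

748 points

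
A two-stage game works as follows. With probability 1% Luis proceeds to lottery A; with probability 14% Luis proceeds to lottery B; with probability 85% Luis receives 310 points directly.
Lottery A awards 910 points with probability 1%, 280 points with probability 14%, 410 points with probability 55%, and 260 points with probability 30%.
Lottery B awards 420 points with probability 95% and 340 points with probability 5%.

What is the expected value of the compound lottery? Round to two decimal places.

325.26 points

EV(A) = 0.01 × 910 + 0.14 × 280 + 0.55 × 410 + 0.3 × 260 = 9.1 + 39.2 + 225.5 + 78 = 351.8
EV(B) = 0.95 × 420 + 0.05 × 340 = 399 + 17 = 416
Branch C: 310 (certain)
Overall = 0.01 × 351.8 + 0.14 × 416 + 0.85 × 310 = 3.518 + 58.24 + 263.5 = 325.258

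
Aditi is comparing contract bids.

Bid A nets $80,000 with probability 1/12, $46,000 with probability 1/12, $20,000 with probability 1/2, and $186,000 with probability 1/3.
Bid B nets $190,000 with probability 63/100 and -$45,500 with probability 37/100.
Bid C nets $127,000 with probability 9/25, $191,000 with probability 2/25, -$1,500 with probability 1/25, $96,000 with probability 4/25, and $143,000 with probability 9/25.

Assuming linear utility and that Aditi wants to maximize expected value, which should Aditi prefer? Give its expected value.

Bid C ($127,780)

Bid A = 1/12 × 80000 + 1/12 × 46000 + 1/2 × 20000 + 1/3 × 186000 = 6666.6667 + 3833.3333 + 10000 + 62000 = 82500
Bid B = 63/100 × 190000 + 37/100 × (-45500) = 119700 − 16835 = 102865
Bid C = 9/25 × 127000 + 2/25 × 191000 + 1/25 × (-1500) + 4/25 × 96000 + 9/25 × 143000 = 45720 + 15280 − 60 + 15360 + 51480 = 127780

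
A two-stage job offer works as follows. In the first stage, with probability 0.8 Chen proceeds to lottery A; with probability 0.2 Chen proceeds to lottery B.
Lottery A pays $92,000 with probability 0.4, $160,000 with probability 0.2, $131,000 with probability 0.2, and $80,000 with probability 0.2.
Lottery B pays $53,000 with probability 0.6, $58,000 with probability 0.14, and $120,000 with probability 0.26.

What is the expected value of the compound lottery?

$103,024

EV(A) = 0.4 × 92000 + 0.2 × 160000 + 0.2 × 131000 + 0.2 × 80000 = 36800 + 32000 + 26200 + 16000 = 111000
EV(B) = 0.6 × 53000 + 0.14 × 58000 + 0.26 × 120000 = 31800 + 8120 + 31200 = 71120
Overall = 0.8 × 111000 + 0.2 × 71120 = 88800 + 14224 = 103024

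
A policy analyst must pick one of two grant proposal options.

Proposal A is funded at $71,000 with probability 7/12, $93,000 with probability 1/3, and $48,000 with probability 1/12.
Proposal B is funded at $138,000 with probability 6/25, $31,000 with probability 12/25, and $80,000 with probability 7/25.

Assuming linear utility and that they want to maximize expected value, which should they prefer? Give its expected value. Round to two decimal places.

Proposal A ($76,416.67)

Proposal A = 7/12 × 71000 + 1/3 × 93000 + 1/12 × 48000 = 41416.6667 + 31000 + 4000 = 76416.6667
Proposal B = 6/25 × 138000 + 12/25 × 31000 + 7/25 × 80000 = 33120 + 14880 + 22400 = 70400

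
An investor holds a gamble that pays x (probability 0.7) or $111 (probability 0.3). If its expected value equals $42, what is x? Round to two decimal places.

x = $12.43

0.7·x + 0.3·111 = 42
0.7·x = 42 − 33.3 = 8.7
x = 8.7 / 0.7 = 12.4286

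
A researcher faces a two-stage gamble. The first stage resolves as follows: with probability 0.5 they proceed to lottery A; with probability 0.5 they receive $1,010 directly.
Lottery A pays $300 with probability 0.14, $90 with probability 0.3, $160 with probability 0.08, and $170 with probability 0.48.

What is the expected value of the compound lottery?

$586.70

EV(A) = 0.14 × 300 + 0.3 × 90 + 0.08 × 160 + 0.48 × 170 = 42 + 27 + 12.8 + 81.6 = 163.4
Branch B: 1010 (certain)
Overall = 0.5 × 163.4 + 0.5 × 1010 = 81.7 + 505 = 586.7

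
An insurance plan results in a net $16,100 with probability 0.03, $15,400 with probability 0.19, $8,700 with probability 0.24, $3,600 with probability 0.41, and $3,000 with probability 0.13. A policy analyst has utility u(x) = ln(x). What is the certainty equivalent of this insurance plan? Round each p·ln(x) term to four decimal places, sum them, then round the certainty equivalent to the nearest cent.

E[u] = 0.03·ln(16100) + 0.19·ln(15400) + 0.24·ln(8700) + 0.41·ln(3600) + 0.13·ln(3000) = 0.2906 + 1.8320 + 2.1771 + 3.3574 + 1.0408 = 8.6979
CE = e^8.6979 ≈ 5990.32

$5,990.32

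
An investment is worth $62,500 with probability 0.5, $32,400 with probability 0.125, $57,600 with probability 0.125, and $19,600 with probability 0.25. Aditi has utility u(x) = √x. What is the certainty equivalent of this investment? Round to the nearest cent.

$45,156.25

E[u] = 0.5·√62500 + 0.125·√32400 + 0.125·√57600 + 0.25·√19600 = 0.5·250 + 0.125·180 + 0.125·240 + 0.25·140 = 212.5
CE = (212.5)² = 45156.25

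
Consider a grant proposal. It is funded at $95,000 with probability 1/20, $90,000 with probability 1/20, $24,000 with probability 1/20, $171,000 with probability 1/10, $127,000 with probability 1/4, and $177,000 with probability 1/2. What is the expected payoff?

$147,800

EV = 1/20 × 95000 + 1/20 × 90000 + 1/20 × 24000 + 1/10 × 171000 + 1/4 × 127000 + 1/2 × 177000 = 4750 + 4500 + 1200 + 17100 + 31750 + 88500 = 147800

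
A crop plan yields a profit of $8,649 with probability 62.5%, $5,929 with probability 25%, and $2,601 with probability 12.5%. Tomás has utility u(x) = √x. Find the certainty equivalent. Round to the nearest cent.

$7,014.06

E[u] = 0.625·√8649 + 0.25·√5929 + 0.125·√2601 = 0.625·93 + 0.25·77 + 0.125·51 = 83.75
CE = (83.75)² = 7014.0625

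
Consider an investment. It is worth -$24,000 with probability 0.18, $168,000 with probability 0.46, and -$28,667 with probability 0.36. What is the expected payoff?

$62,639.88

EV = 0.18 × (-24000) + 0.46 × 168000 + 0.36 × (-28667) = -4320 + 77280 − 10320.12 = 62639.88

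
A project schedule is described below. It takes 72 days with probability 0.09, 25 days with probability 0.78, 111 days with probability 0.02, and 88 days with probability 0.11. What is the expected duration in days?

37.88 days

EV = 0.09 × 72 + 0.78 × 25 + 0.02 × 111 + 0.11 × 88 = 6.48 + 19.5 + 2.22 + 9.68 = 37.88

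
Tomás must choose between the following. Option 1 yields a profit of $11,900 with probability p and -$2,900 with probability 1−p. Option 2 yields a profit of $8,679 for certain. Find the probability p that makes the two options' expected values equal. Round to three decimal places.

p·11900 + (1−p)·(-2900) = 8679
14800p − 2900 = 8679
p = (8679 + 2900) / 14800

p = 0.782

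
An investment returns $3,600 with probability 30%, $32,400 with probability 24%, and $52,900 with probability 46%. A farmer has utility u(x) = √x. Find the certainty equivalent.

E[u] = 0.3·√3600 + 0.24·√32400 + 0.46·√52900 = 0.3·60 + 0.24·180 + 0.46·230 = 167
CE = (167)² = 27889

$27,889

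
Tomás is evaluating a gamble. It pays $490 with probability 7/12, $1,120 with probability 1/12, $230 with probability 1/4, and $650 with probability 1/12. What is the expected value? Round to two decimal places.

$490.83

EV = 7/12 × 490 + 1/12 × 1120 + 1/4 × 230 + 1/12 × 650 = 285.8333 + 93.3333 + 57.5 + 54.1667 = 490.8333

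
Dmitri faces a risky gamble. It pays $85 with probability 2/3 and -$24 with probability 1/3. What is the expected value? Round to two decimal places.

EV = 2/3 × 85 + 1/3 × (-24) = 56.6667 − 8 = 48.6667

$48.67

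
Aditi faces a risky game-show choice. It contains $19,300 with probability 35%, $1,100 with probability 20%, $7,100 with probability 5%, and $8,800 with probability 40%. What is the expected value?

$10,850

EV = 0.35 × 19300 + 0.2 × 1100 + 0.05 × 7100 + 0.4 × 8800 = 6755 + 220 + 355 + 3520 = 10850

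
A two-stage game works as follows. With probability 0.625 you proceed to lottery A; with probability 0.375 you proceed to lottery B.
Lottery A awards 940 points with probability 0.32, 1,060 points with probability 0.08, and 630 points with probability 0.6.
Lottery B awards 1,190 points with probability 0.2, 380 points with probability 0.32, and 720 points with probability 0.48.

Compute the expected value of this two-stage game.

EV(A) = 0.32 × 940 + 0.08 × 1060 + 0.6 × 630 = 300.8 + 84.8 + 378 = 763.6
EV(B) = 0.2 × 1190 + 0.32 × 380 + 0.48 × 720 = 238 + 121.6 + 345.6 = 705.2
Overall = 0.625 × 763.6 + 0.375 × 705.2 = 477.25 + 264.45 = 741.7

741.7 points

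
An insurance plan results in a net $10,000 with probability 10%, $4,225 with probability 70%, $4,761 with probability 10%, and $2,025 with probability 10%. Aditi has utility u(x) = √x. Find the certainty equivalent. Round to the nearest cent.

$4,475.61

E[u] = 0.1·√10000 + 0.7·√4225 + 0.1·√4761 + 0.1·√2025 = 0.1·100 + 0.7·65 + 0.1·69 + 0.1·45 = 66.9
CE = (66.9)² = 4475.61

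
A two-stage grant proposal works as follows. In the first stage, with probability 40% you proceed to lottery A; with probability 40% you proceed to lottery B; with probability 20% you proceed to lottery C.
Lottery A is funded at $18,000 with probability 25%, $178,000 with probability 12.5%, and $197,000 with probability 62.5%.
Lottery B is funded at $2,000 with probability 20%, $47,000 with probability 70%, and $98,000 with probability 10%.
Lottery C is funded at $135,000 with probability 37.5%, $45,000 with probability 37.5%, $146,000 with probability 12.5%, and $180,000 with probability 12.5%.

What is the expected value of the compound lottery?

$98,840

EV(A) = 0.25 × 18000 + 0.125 × 178000 + 0.625 × 197000 = 4500 + 22250 + 123125 = 149875
EV(B) = 0.2 × 2000 + 0.7 × 47000 + 0.1 × 98000 = 400 + 32900 + 9800 = 43100
EV(C) = 0.375 × 135000 + 0.375 × 45000 + 0.125 × 146000 + 0.125 × 180000 = 50625 + 16875 + 18250 + 22500 = 108250
Overall = 0.4 × 149875 + 0.4 × 43100 + 0.2 × 108250 = 59950 + 17240 + 21650 = 98840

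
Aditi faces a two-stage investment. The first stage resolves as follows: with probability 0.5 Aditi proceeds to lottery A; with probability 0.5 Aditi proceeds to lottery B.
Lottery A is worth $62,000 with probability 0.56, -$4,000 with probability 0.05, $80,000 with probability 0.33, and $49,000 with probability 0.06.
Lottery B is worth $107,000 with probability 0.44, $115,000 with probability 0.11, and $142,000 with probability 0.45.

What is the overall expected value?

$93,745

EV(A) = 0.56 × 62000 + 0.05 × (-4000) + 0.33 × 80000 + 0.06 × 49000 = 34720 − 200 + 26400 + 2940 = 63860
EV(B) = 0.44 × 107000 + 0.11 × 115000 + 0.45 × 142000 = 47080 + 12650 + 63900 = 123630
Overall = 0.5 × 63860 + 0.5 × 123630 = 31930 + 61815 = 93745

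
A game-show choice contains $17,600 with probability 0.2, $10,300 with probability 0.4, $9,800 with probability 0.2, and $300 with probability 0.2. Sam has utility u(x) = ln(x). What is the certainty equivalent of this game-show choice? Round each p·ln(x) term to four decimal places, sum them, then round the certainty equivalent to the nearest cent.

E[u] = 0.2·ln(17600) + 0.4·ln(10300) + 0.2·ln(9800) + 0.2·ln(300) = 1.9551 + 3.6960 + 1.8380 + 1.1408 = 8.6299
CE = e^8.6299 ≈ 5596.52

$5,596.52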